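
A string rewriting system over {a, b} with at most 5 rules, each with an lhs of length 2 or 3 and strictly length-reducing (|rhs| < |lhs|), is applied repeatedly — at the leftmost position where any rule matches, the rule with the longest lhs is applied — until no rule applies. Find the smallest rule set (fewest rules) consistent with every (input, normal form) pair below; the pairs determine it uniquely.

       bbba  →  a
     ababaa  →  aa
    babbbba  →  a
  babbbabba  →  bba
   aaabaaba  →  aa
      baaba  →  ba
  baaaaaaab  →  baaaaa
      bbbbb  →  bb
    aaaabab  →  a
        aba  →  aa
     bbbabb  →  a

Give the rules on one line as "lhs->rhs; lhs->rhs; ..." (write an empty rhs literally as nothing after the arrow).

aab->; ab->a; bab->; bbb->

  | bbba => a
  | ababaa => aabaa => aa
  | babbbba => bbba => a
  | babbbabba => bbabba => bba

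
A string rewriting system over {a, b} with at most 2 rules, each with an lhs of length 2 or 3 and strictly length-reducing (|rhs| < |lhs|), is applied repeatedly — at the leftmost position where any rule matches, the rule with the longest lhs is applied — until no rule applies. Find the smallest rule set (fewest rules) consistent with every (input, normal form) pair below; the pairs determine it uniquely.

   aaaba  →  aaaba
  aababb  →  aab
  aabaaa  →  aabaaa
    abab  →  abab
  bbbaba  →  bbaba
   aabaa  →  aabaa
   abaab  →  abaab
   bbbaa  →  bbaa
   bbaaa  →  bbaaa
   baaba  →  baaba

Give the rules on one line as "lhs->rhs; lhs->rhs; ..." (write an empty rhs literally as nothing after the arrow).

abb->; bbb->bb

  | aaaba
  | aababb => aab
  | aabaaa
  | abab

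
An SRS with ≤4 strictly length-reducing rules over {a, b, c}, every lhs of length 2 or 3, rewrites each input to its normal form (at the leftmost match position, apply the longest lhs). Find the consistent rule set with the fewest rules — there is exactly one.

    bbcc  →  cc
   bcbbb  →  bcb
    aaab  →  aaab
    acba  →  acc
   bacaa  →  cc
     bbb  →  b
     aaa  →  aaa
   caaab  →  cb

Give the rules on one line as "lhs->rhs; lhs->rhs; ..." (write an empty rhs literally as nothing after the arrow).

ba->c; bb->; ca->c

  | bbcc => cc
  | bcbbb => bcb
  | aaab
  | acba => acc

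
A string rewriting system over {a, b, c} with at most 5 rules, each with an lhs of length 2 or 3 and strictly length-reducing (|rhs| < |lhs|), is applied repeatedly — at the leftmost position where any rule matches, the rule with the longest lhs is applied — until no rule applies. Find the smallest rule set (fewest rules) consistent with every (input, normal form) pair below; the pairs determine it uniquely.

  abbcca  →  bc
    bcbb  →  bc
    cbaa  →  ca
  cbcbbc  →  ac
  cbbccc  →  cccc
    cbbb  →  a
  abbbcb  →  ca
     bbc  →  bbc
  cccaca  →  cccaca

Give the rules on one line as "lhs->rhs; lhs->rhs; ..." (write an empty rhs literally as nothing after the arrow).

aa->c; ab->c; acc->ba; cb->a

  | abbcca => cbcca => acca => baa => bc
  | bcbb => bab => bc
  | cbaa => aaa => ca
  | cbcbbc => acbbc => aabc => cbc => ac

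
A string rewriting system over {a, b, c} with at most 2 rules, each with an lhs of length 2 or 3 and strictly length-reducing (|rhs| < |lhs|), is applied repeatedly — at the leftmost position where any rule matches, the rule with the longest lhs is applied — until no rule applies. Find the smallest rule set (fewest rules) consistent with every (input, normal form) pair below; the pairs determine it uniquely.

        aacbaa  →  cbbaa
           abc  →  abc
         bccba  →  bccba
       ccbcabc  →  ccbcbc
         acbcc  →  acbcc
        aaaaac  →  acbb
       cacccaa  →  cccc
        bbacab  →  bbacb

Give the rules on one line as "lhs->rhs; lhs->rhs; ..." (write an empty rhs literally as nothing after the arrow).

  | aacbaa => cbbaa
  | abc
  | bccba
  | ccbcabc => ccbcbc

aac->cb; ca->c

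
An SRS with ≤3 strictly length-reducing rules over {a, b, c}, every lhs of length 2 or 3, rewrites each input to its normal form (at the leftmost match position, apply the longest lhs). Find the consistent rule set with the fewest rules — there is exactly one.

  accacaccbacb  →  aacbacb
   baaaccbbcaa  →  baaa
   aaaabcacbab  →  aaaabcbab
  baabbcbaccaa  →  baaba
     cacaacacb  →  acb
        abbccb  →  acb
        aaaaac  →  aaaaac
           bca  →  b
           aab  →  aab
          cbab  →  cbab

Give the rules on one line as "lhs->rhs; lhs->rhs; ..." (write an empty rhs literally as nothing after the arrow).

bbc->; ca->; ccc->ac

  | accacaccbacb => accaccbacb => acccbacb => aacbacb
  | baaaccbbcaa => baaaccaa => baaaca => baaa
  | aaaabcacbab => aaaabcbab
  | baabbcbaccaa => baabaccaa => baabaca => baaba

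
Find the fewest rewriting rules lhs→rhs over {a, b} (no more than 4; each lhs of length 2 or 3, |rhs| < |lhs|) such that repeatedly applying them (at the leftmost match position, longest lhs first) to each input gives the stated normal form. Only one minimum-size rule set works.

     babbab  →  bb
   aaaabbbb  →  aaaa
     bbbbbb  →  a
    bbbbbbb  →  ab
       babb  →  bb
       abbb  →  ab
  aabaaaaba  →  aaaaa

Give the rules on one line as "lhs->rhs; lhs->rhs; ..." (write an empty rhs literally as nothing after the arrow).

abb->a; ba->; bbb->ab

  | babbab => bbab => bb
  | aaaabbbb => aaaabb => aaaa
  | bbbbbb => abbbb => abb => a
  | bbbbbbb => abbbbb => abbb => ab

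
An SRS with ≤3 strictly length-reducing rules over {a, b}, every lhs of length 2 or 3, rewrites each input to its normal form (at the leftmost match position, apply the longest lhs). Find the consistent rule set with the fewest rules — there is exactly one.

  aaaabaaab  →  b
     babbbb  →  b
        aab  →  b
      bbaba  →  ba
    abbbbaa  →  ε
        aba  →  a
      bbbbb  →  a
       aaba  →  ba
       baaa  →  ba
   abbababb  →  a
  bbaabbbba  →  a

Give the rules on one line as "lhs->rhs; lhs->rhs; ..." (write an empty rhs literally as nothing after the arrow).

  | aaaabaaab => aabaaab => baaab => bab => b
  | babbbb => bbbb => abb => b
  | aab => b
  | bbaba => aaba => ba

aa->; ab->; bb->a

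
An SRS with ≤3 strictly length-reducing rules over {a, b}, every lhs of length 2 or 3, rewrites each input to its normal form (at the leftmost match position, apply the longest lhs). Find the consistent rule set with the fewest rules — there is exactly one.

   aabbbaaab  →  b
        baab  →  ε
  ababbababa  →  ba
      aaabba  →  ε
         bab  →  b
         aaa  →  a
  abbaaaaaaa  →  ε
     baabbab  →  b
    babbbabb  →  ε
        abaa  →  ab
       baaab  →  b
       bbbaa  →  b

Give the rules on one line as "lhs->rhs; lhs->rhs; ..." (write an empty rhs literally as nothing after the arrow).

  | aabbbaaab => bbbaaab => baaab => bab => b
  | baab => bb => ε
  | ababbababa => abbababa => aababa => baba => ba
  | aaabba => abba => aa => ε

aa->; bab->b; bb->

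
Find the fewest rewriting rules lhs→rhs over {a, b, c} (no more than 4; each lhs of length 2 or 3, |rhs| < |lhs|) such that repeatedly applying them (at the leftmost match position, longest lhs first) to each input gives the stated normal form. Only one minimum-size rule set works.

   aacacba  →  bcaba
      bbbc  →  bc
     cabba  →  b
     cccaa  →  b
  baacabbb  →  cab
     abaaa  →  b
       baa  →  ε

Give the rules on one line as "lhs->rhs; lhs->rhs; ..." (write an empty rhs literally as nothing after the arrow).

  | aacacba => bcacba => bcaba
  | bbbc => bc
  | cabba => caa => cb => b
  | cccaa => cccb => ccb => cb => b

aa->b; bb->; cb->b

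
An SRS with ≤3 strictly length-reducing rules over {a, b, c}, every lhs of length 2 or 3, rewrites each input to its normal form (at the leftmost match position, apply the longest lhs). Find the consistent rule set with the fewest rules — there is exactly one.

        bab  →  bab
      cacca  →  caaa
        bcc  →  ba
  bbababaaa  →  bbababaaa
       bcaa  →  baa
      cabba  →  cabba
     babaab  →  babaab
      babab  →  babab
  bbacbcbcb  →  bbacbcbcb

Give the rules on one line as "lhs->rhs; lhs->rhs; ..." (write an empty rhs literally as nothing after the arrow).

bca->ba; cc->a

  | bab
  | cacca => caaa
  | bcc => ba
  | bbababaaa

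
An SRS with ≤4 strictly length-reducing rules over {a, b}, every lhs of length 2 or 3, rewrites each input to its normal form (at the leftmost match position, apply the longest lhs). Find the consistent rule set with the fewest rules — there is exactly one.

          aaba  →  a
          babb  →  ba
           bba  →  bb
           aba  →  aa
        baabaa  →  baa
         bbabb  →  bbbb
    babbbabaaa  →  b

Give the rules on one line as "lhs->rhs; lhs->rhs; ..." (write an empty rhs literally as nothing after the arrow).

  | aaba => a
  | babb => bab => ba
  | bba => bb
  | aba => aa

aaa->; aab->; ab->a; bba->bb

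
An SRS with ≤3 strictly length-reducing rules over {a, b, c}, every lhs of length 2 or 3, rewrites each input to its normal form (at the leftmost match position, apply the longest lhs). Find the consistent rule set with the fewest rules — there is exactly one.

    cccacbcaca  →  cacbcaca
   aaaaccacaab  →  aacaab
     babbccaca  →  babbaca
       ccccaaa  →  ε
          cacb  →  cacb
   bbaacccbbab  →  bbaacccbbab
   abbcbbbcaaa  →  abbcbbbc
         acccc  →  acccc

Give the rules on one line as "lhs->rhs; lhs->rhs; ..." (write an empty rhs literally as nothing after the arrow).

  | cccacbcaca => cacbcaca
  | aaaaccacaab => accacaab => aacaab
  | babbccaca => babbaca
  | ccccaaa => ccaaa => aaa => ε

aaa->; cca->a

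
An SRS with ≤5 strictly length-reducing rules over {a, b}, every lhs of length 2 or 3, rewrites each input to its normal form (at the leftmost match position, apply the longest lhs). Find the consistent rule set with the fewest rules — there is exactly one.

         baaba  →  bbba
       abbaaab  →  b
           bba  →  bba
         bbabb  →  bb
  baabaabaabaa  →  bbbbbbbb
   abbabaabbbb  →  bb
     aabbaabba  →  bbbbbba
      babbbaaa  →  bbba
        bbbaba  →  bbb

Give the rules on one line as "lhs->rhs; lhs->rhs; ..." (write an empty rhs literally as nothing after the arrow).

  | baaba => bbba
  | abbaaab => aaab => bab => b
  | bba
  | bbabb => bb

aa->b; ab->; aba->; abb->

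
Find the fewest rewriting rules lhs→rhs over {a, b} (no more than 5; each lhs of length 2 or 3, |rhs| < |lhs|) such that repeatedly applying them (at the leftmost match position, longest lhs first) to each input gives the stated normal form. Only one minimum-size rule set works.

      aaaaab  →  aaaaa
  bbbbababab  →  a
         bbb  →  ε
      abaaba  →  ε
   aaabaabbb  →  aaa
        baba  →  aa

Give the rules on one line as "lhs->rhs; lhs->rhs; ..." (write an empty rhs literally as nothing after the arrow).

ab->a; aba->; bab->a; bbb->

  | aaaaab => aaaaa
  | bbbbababab => bababab => aabab => ab => a
  | bbb => ε
  | abaaba => aba => ε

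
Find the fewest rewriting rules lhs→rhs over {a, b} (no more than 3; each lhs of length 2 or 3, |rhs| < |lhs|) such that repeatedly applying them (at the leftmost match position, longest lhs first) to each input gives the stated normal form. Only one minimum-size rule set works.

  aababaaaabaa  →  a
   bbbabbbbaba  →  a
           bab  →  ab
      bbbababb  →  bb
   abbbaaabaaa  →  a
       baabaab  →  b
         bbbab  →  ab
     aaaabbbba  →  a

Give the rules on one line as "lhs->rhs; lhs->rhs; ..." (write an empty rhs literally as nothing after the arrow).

aa->; ba->a

  | aababaaaabaa => babaaaabaa => abaaaabaa => aaaaabaa => aaabaa => abaa => aaa => a
  | bbbabbbbaba => bbabbbbaba => babbbbaba => abbbbaba => abbbaba => abbaba => ababa => aaba => ba => a
  | bab => ab
  | bbbababb => bbababb => bababb => ababb => aabb => bb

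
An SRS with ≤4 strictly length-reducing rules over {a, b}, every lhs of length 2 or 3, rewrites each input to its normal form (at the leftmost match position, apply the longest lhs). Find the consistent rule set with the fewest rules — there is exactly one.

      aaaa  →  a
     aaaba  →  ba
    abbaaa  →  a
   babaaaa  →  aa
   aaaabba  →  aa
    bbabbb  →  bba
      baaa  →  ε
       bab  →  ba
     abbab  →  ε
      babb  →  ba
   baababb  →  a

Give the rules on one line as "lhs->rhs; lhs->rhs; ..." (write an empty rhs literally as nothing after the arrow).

aaa->; aab->; ab->a; baa->aa

  | aaaa => a
  | aaaba => ba
  | abbaaa => abaaa => aaaa => a
  | babaaaa => baaaaa => aaaaa => aa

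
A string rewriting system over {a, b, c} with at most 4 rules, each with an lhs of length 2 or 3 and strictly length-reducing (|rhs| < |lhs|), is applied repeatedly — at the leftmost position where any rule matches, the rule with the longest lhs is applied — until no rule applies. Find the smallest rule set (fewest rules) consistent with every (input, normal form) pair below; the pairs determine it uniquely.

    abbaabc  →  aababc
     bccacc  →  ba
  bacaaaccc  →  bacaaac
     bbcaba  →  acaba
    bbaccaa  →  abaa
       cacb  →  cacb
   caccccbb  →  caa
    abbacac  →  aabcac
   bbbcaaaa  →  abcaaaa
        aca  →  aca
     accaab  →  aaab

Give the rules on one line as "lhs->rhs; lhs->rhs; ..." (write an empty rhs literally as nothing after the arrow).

  | abbaabc => aababc
  | bccacc => bacc => ba
  | bacaaaccc => bacaaac
  | bbcaba => acaba

bb->a; bba->ab; cc->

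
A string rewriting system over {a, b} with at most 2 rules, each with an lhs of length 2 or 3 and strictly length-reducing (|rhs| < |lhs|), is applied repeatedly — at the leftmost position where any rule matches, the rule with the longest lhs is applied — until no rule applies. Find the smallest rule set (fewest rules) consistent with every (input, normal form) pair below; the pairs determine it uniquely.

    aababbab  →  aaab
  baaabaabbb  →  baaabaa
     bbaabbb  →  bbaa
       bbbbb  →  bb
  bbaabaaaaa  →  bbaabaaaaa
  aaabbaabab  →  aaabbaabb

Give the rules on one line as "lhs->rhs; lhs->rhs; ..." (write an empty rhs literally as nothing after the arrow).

  | aababbab => aabbbab => aaab
  | baaabaabbb => baaabaa
  | bbaabbb => bbaa
  | bbbbb => bb

bab->bb; bbb->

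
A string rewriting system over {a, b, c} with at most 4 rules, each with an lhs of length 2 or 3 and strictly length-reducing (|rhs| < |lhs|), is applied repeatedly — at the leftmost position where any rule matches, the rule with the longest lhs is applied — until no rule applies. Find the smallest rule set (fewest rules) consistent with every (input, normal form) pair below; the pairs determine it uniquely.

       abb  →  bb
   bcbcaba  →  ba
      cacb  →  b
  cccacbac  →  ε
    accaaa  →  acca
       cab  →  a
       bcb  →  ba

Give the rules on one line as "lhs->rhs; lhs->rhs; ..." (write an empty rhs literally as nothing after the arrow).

  | abb => bb
  | bcbcaba => bacaba => bacba => baaa => baa => ba
  | cacb => b
  | cccacbac => ccbac => caac => cac => ε

aa->a; ab->b; cac->; cb->a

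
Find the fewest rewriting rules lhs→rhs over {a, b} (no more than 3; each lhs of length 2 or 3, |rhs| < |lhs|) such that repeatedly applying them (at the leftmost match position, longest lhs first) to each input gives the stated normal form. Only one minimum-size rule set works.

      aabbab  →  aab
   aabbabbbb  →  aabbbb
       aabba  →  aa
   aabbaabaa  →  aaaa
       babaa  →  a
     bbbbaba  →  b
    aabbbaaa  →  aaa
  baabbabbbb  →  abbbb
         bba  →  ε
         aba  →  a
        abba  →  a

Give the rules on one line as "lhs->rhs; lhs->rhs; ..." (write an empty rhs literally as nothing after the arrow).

  | aabbab => aab
  | aabbabbbb => aabbbb
  | aabba => aa
  | aabbaabaa => aaabaa => aaaa

ba->; bba->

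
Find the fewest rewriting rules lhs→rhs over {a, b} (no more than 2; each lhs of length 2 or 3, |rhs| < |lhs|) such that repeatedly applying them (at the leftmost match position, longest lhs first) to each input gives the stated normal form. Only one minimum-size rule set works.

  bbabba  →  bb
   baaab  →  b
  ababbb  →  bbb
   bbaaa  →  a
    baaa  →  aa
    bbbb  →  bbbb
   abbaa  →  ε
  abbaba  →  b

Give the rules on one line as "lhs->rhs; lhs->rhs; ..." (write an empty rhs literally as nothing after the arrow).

ab->b; ba->

  | bbabba => bbba => bb
  | baaab => aab => ab => b
  | ababbb => babbb => bbb
  | bbaaa => baa => a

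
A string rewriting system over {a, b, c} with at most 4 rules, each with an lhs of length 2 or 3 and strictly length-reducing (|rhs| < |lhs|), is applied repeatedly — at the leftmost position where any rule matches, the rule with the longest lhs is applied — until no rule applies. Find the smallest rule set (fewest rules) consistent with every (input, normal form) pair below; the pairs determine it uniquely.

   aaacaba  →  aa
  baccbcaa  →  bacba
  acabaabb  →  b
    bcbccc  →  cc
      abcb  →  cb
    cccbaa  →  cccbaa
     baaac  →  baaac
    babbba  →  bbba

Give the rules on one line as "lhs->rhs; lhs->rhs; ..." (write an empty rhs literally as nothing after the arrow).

ab->; bc->; ca->b

  | aaacaba => aaabba => aaba => aa
  | baccbcaa => baccaa => bacba
  | acabaabb => abbaabb => baabb => bab => b
  | bcbccc => bccc => cc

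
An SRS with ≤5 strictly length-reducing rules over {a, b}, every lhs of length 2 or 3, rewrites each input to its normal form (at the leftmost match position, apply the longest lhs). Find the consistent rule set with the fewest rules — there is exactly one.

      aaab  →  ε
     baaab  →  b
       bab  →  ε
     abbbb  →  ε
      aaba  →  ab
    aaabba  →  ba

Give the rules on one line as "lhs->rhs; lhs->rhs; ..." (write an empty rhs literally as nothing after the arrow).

  | aaab => bab => ε
  | baaab => bbab => b
  | bab => ε
  | abbbb => aaab => bab => ε

aaa->ba; aba->b; bab->; bbb->aa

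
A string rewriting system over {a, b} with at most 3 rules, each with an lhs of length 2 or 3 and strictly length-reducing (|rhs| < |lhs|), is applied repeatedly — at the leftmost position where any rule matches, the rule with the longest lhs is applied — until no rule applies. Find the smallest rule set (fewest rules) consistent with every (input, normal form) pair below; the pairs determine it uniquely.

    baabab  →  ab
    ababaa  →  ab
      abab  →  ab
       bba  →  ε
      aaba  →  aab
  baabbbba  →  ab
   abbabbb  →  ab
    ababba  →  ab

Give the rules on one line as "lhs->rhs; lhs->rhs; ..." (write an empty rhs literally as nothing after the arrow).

  | baabab => abab => abb => ab
  | ababaa => abbaa => abaa => aba => ab
  | abab => abb => ab
  | bba => ba => ε

aba->ab; ba->; bb->b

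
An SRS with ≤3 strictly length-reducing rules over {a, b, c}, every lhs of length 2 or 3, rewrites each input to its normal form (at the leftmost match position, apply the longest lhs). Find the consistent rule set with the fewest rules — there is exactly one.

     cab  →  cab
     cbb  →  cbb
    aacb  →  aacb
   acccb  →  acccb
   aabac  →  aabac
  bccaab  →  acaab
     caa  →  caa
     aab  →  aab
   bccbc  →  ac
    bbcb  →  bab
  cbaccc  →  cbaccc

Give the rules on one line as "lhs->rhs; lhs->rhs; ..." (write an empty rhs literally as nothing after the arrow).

bc->a; cbc->c

  | cab
  | cbb
  | aacb
  | acccb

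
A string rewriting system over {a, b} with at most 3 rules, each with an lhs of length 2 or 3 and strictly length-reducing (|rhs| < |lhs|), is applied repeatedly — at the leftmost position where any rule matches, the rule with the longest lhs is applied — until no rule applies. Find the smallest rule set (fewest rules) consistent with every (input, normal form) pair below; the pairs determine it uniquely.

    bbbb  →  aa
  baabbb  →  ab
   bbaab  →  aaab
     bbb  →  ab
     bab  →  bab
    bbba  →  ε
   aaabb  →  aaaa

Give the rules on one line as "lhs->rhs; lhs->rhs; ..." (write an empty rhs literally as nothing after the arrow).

  | bbbb => abb => aa
  | baabbb => bbb => ab
  | bbaab => aaab
  | bbb => ab

aba->; baa->; bb->a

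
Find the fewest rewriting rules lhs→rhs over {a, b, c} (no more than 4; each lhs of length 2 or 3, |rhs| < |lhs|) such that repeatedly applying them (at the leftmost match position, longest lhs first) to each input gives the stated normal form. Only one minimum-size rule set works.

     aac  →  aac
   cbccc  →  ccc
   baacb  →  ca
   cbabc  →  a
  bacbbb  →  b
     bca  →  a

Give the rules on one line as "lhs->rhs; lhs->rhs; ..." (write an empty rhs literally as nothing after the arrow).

  | aac
  | cbccc => ccc
  | baacb => cacb => ca
  | cbabc => abc => a

ba->c; bc->; cb->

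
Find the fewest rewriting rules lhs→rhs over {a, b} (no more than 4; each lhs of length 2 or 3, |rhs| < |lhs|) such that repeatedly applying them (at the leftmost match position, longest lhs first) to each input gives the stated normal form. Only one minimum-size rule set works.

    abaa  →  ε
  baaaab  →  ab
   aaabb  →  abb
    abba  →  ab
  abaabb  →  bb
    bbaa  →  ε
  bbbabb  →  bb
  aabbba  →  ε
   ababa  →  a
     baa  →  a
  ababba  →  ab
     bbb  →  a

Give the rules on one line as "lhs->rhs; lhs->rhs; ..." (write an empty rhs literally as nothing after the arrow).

  | abaa => aa => ε
  | baaaab => aaab => ab
  | aaabb => abb
  | abba => ab

aa->; ba->; bbb->a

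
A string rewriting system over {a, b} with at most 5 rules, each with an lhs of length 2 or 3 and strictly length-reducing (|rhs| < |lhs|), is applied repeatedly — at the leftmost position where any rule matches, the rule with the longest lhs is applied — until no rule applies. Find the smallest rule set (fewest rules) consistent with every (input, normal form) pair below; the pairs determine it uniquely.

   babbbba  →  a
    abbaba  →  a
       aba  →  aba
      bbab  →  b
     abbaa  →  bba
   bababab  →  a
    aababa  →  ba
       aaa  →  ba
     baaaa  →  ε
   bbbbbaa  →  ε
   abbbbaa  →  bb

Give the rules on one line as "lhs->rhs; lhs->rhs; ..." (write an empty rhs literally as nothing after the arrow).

aa->b; abb->ba; bab->; bbb->

  | babbbba => bbba => a
  | abbaba => baaba => bbba => a
  | aba
  | bbab => b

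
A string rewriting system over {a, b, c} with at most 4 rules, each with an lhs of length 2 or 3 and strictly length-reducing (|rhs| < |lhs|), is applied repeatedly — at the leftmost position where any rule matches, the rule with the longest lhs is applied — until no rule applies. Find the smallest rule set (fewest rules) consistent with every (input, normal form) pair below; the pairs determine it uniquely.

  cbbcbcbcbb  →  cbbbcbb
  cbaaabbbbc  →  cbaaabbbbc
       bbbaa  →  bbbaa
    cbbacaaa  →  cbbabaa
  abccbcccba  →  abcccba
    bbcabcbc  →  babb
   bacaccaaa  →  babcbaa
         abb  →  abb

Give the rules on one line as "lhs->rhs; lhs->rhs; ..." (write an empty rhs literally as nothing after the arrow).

bca->ab; ca->b; cbc->

  | cbbcbcbcbb => cbbbcbb
  | cbaaabbbbc
  | bbbaa
  | cbbacaaa => cbbabaa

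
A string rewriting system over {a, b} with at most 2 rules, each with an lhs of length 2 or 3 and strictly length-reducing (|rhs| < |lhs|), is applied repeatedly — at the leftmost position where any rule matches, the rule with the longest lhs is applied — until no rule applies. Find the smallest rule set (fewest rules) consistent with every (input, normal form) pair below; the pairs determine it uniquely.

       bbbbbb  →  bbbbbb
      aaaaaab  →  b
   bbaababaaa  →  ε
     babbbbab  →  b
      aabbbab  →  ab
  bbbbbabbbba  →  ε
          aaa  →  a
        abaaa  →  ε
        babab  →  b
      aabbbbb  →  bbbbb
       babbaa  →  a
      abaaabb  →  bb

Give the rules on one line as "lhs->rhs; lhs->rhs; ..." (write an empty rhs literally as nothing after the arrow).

aa->; ba->a

  | bbbbbb
  | aaaaaab => aaaab => aab => b
  | bbaababaaa => baababaaa => aababaaa => babaaa => abaaa => aaaa => aa => ε
  | babbbbab => abbbbab => abbbab => abbab => abab => aab => b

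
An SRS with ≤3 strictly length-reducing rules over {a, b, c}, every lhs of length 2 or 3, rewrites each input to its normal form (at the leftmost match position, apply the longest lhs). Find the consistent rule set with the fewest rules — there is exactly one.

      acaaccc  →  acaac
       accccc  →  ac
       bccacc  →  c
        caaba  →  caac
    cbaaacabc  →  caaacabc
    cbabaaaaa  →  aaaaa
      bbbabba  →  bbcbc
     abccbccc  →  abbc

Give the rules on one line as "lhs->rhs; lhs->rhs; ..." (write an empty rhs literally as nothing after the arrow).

  | acaaccc => acaac
  | accccc => accc => ac
  | bccacc => bacc => ccc => c
  | caaba => caac

ba->c; baa->aa; cc->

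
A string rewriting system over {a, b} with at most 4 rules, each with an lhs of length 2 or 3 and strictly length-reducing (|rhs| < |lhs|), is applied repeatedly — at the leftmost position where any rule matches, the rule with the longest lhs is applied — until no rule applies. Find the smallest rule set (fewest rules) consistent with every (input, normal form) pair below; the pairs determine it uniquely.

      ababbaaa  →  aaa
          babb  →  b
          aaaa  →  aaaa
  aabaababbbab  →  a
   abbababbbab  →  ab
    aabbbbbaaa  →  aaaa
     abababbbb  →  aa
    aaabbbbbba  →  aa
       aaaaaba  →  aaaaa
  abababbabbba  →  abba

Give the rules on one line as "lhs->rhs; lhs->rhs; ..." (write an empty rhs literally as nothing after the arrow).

  | ababbaaa => abaaa => aaa
  | babb => b
  | aaaa
  | aabaababbbab => aaababbbab => aaabbbab => aabbab => abab => a

aab->a; baa->a; bab->; bbb->a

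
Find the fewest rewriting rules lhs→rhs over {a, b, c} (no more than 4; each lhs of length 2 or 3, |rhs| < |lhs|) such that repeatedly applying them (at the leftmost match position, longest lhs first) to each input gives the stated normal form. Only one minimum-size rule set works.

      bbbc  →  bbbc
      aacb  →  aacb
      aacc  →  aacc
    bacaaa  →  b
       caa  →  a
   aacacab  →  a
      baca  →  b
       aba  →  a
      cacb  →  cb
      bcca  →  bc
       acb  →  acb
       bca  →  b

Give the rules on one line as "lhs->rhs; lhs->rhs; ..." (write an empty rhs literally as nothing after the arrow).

ab->; ba->b; ca->

  | bbbc
  | aacb
  | aacc
  | bacaaa => bcaaa => baa => ba => b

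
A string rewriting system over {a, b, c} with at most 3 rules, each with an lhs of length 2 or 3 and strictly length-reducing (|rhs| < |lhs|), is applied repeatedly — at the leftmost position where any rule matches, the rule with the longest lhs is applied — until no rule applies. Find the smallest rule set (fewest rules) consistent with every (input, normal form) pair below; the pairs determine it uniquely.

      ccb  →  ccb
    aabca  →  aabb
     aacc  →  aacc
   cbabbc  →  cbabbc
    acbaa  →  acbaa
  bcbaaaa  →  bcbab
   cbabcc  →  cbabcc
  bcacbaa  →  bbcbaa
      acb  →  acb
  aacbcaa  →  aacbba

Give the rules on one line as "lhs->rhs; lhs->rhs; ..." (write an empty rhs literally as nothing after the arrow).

  | ccb
  | aabca => aabb
  | aacc
  | cbabbc

aaa->ac; ca->b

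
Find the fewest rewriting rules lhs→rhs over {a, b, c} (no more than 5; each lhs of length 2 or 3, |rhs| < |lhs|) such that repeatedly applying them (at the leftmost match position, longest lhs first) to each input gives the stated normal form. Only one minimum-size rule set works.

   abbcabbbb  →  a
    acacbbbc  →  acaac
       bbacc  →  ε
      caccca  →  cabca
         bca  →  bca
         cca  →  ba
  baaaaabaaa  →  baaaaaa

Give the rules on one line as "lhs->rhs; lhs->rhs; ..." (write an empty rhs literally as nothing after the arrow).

aab->cb; bb->a; cb->; cc->b

  | abbcabbbb => aacabbbb => aacaabb => aaccbb => aabbb => cbbb => bb => a
  | acacbbbc => acabbc => acaac
  | bbacc => aacc => aab => cb => ε
  | caccca => cabca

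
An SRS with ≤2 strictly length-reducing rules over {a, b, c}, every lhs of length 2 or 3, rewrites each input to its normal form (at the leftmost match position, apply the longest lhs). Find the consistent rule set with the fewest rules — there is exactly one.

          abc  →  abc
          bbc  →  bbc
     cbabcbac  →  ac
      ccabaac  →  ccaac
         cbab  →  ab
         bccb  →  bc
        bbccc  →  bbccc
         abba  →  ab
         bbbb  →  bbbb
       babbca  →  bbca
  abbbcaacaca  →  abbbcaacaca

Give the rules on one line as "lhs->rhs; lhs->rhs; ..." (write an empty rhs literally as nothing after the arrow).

ba->; cb->

  | abc
  | bbc
  | cbabcbac => abcbac => abac => ac
  | ccabaac => ccaac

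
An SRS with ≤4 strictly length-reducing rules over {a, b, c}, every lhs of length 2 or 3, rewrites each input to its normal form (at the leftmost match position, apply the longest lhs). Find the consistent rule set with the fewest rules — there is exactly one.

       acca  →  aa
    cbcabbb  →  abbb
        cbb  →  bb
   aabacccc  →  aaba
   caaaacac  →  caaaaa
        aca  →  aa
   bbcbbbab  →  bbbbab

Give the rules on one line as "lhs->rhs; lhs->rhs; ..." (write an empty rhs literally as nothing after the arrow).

  | acca => aca => aa
  | cbcabbb => bcabbb => abbb
  | cbb => bb
  | aabacccc => aabaccc => aabacc => aabac => aaba

ac->a; bc->; cb->b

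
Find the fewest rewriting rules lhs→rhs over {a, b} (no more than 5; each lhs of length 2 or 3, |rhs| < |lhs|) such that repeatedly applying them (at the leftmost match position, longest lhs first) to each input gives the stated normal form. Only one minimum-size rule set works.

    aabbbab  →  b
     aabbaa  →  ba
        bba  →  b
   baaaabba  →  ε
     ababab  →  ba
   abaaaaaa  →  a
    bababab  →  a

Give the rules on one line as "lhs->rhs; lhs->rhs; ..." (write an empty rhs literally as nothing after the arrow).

aa->; ab->a; bb->a; bba->b

  | aabbbab => bbbab => abab => aab => b
  | aabbaa => bbaa => ba
  | bba => b
  | baaaabba => baabba => bbba => aba => aa => ε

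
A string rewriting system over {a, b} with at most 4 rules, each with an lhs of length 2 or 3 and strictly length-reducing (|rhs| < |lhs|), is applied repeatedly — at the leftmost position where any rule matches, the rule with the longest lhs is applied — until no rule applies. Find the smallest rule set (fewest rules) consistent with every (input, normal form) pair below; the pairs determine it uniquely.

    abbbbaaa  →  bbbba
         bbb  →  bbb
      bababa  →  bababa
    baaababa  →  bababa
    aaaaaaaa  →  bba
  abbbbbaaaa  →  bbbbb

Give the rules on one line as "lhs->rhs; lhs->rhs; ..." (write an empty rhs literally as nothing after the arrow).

aaa->bb; abb->bb; baa->b

  | abbbbaaa => bbbbaaa => bbbba
  | bbb
  | bababa
  | baaababa => bababa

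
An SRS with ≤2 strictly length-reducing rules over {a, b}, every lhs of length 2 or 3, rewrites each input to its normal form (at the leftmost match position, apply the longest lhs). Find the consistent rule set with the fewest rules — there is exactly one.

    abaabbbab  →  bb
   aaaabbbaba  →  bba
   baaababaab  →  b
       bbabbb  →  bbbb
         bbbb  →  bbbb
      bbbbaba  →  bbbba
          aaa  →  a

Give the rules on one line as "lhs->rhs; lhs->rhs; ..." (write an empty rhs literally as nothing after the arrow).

aa->a; ab->

  | abaabbbab => aabbbab => abbbab => bbab => bb
  | aaaabbbaba => aaabbbaba => aabbbaba => abbbaba => bbaba => bba
  | baaababaab => baababaab => bababaab => babaab => baab => bab => b
  | bbabbb => bbbb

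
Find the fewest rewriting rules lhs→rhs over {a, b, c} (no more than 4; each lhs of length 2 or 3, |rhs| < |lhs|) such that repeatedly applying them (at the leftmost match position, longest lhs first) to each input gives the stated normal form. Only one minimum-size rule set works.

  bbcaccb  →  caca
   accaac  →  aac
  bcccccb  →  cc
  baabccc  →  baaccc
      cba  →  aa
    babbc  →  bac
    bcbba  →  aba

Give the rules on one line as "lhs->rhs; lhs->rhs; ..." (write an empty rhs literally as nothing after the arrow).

  | bbcaccb => bcaccb => caccb => caca
  | accaac => aac
  | bcccccb => cccccb => cccca => cc
  | baabccc => baaccc

bc->c; cb->a; cca->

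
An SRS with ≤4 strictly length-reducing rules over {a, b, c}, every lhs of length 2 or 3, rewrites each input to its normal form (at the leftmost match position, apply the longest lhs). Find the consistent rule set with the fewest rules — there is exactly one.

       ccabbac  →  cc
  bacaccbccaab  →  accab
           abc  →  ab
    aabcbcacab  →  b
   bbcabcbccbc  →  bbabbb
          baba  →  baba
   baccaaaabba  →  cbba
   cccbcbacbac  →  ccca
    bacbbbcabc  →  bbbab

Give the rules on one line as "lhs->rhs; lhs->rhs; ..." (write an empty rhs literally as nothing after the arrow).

  | ccabbac => ccabaa => ccaa => cc
  | bacaccbccaab => aaaccbccaab => accbccaab => accbcaab => accbaab => accab
  | abc => ab
  | aabcbcacab => bcbcacab => bbcacab => bbacab => baaab => aab => b

aa->; baa->a; bac->aa; bc->b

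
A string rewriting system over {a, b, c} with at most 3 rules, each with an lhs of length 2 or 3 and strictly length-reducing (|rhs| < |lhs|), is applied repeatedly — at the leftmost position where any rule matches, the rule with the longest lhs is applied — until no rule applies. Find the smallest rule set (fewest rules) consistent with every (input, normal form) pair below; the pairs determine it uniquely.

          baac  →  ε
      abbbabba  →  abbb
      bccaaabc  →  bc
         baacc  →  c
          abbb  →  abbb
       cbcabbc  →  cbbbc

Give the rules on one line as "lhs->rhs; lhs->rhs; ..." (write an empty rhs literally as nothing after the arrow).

ac->; ba->; ca->

  | baac => ac => ε
  | abbbabba => abbbba => abbb
  | bccaaabc => bcaabc => babc => bc
  | baacc => acc => c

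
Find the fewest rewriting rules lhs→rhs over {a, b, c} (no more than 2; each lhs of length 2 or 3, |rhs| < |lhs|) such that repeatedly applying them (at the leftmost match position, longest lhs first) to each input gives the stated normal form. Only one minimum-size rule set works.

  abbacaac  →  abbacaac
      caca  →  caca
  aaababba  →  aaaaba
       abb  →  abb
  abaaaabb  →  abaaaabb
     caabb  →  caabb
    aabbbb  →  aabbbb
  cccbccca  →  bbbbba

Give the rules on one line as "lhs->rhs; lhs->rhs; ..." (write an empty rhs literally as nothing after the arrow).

  | abbacaac
  | caca
  | aaababba => aaaaba
  | abb

bab->a; ccc->bb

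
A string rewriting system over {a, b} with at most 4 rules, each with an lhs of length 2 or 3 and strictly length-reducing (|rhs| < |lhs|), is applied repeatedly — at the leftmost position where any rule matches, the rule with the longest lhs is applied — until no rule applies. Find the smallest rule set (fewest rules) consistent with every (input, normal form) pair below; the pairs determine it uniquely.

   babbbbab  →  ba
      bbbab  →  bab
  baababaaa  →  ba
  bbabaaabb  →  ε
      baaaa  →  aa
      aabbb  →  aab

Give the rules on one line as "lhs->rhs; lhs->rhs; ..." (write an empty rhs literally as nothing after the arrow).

  | babbbbab => babbab => babb => ba
  | bbbab => bab
  | baababaaa => babaaa => bbaa => ba
  | bbabaaabb => bbaaabb => baabb => bb => ε

aba->b; baa->; bb->; bba->b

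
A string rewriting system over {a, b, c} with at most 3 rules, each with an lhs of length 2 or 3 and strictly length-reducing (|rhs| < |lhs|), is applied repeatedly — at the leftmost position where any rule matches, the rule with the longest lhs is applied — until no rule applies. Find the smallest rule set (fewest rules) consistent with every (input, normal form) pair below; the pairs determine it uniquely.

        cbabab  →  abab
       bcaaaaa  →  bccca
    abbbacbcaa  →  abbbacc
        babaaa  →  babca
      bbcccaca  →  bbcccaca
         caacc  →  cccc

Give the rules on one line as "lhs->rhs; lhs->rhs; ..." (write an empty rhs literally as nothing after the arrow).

  | cbabab => abab
  | bcaaaaa => bccaaa => bccca
  | abbbacbcaa => abbbacaa => abbbacc
  | babaaa => babca

aa->c; cb->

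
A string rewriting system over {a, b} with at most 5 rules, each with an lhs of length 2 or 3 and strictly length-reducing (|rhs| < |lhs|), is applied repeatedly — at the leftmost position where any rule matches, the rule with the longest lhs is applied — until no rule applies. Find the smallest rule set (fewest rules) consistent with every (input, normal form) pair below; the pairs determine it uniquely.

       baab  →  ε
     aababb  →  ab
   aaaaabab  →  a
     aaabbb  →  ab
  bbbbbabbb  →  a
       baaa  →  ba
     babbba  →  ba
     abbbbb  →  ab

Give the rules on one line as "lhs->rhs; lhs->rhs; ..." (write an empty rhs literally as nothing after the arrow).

aa->a; bab->; bb->a; bba->ba

  | baab => bab => ε
  | aababb => ababb => ab
  | aaaaabab => aaaabab => aaabab => aabab => abab => a
  | aaabbb => aabbb => abbb => aab => ab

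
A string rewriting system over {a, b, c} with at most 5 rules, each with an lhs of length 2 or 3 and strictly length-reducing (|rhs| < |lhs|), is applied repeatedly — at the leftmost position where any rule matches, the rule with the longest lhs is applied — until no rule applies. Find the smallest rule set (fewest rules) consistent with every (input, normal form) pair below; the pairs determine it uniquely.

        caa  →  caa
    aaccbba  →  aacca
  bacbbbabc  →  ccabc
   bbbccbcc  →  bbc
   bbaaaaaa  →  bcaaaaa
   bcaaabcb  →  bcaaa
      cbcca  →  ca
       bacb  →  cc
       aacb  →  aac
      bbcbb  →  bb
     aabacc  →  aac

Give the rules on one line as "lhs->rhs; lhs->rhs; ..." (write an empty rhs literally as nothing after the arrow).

ba->c; bcb->; cb->c; ccc->cb

  | caa
  | aaccbba => aaccba => aacca
  | bacbbbabc => ccbbbabc => ccbbabc => ccbabc => ccabc
  | bbbccbcc => bbbcccc => bbbcbc => bbc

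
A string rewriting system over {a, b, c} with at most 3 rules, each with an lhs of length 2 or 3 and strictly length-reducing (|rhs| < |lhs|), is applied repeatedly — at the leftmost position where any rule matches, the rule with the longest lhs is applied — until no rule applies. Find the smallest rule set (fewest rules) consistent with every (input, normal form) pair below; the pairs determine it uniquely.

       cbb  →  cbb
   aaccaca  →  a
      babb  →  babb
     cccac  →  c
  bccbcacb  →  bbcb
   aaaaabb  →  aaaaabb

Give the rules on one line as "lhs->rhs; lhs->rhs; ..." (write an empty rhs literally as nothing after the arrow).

  | cbb
  | aaccaca => acaca => aca => a
  | babb
  | cccac => cac => c

ac->; cc->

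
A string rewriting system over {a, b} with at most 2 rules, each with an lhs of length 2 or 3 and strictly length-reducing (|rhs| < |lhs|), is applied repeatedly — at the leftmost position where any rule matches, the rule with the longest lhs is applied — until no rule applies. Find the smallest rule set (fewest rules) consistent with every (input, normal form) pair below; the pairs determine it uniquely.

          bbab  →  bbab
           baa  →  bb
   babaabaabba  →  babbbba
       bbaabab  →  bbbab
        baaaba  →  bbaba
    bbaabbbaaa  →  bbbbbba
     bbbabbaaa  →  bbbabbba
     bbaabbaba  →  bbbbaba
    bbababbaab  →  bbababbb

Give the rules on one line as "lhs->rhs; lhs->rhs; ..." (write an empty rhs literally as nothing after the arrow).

  | bbab
  | baa => bb
  | babaabaabba => babbaabba => babbbba
  | bbaabab => bbbab

aa->b; aab->b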